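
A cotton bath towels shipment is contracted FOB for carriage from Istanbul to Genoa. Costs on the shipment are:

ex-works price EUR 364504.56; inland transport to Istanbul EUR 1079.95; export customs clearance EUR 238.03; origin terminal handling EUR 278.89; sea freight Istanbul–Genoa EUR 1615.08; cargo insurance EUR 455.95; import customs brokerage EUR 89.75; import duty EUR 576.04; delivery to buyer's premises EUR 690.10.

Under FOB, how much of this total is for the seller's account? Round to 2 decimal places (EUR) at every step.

Seller's account: EUR 366101.43

FOB: the seller bears costs until goods are on board at the origin port; the buyer bears freight, insurance and all costs thereafter.
Seller's account: goods 364504.56 + inland to port 1079.95 + export clearance 238.03 + origin terminal 278.89 = 366101.43
Buyer's account: freight 1615.08 + insurance 455.95 + brokerage 89.75 + duty 576.04 + delivery 690.10 = 3426.92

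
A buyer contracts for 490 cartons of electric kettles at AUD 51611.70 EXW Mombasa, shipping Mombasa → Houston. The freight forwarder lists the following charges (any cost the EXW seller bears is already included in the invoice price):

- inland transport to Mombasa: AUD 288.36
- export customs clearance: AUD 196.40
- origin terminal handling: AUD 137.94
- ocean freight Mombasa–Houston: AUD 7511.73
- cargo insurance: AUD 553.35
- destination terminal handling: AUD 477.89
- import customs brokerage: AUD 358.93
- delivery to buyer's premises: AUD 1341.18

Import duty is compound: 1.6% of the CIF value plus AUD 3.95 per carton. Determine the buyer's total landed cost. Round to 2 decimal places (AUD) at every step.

Total landed cost: AUD 65377.77

EXW: the seller makes goods available at their premises; the buyer bears all onward costs.
CIF value = EXW price + inland to port + export clearance + origin terminal + freight + insurance = 51611.70 + 288.36 + 196.40 + 137.94 + 7511.73 + 553.35 = 60299.48
Ad valorem component: 60299.48 × 1.6% = 964.79
Specific component: 490 × 3.95 = 1935.50
Import duty = 964.79 + 1935.50 = 2900.29
Buyer bears: inland to port 288.36 + export clearance 196.40 + origin terminal 137.94 + freight 7511.73 + insurance 553.35 + destination terminal 477.89 + brokerage 358.93 + delivery 1341.18 + duty 2900.29 = 13766.07
Landed cost = invoice 51611.70 + 13766.07 = 65377.77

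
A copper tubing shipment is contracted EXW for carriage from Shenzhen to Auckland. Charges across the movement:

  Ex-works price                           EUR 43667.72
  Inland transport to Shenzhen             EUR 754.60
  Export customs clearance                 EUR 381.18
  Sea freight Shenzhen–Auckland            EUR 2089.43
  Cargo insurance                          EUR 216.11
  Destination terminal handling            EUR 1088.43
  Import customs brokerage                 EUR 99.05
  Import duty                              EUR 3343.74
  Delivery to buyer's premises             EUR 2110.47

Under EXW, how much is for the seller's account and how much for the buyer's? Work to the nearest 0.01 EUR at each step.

EXW: the seller makes goods available at their premises; the buyer bears all onward costs.
Seller's account: goods 43667.72 = 43667.72
Buyer's account: inland to port 754.60 + export clearance 381.18 + freight 2089.43 + insurance 216.11 + destination terminal 1088.43 + brokerage 99.05 + duty 3343.74 + delivery 2110.47 = 10083.01

Seller: EUR 43667.72; buyer: EUR 10083.01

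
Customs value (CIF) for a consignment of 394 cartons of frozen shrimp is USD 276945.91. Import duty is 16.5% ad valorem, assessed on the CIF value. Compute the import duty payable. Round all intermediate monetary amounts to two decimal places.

Import duty: USD 45696.08

Import duty = 276945.91 × 16.5% = 45696.08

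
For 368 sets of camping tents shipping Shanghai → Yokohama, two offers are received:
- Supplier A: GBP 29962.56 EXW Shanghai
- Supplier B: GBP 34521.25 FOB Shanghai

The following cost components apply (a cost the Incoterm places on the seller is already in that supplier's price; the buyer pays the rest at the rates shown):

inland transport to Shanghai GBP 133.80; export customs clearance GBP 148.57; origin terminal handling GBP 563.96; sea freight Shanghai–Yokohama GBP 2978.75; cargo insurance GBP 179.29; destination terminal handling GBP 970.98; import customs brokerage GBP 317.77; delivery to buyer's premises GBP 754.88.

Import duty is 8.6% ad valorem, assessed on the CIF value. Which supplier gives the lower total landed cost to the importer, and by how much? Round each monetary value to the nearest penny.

Supplier A is cheaper by GBP 4031.62

Supplier A (EXW):
CIF value = EXW price + inland to port + export clearance + origin terminal + freight + insurance = 29962.56 + 133.80 + 148.57 + 563.96 + 2978.75 + 179.29 = 33966.93
Import duty = 33966.93 × 8.6% = 2921.16
Buyer bears (A): 133.80 + 148.57 + 563.96 + 2978.75 + 179.29 + 970.98 + 317.77 + 754.88 = 6048.00
Landed cost (A) = invoice 29962.56 + 6048.00 + duty 2921.16 = 38931.72
Supplier B (FOB):
CIF value = FOB price + freight + insurance = 34521.25 + 2978.75 + 179.29 = 37679.29
Import duty = 37679.29 × 8.6% = 3240.42
Buyer bears (B): 2978.75 + 179.29 + 970.98 + 317.77 + 754.88 = 5201.67
Landed cost (B) = invoice 34521.25 + 5201.67 + duty 3240.42 = 42963.34
Difference = |38931.72 − 42963.34| = 4031.62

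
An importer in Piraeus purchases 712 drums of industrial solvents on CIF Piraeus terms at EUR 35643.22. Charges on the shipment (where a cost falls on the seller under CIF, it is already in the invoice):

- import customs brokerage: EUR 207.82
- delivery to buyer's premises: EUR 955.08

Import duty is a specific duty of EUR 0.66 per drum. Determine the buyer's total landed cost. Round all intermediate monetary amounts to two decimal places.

Total landed cost: EUR 37276.04

CIF: the seller pays costs through ocean freight and marine insurance to the destination port.
The CIF price already equals the CIF value: 35643.22
Import duty = 712 × 0.66 = 469.92
Buyer bears: brokerage 207.82 + delivery 955.08 + duty 469.92 = 1632.82
Landed cost = invoice 35643.22 + 1632.82 = 37276.04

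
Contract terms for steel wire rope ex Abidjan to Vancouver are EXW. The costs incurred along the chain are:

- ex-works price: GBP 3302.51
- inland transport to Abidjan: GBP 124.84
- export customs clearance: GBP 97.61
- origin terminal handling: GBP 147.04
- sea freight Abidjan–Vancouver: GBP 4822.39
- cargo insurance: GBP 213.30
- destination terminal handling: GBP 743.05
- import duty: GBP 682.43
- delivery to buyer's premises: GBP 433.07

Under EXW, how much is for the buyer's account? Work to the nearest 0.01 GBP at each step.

EXW: the seller makes goods available at their premises; the buyer bears all onward costs.
Seller's account: goods 3302.51 = 3302.51
Buyer's account: inland to port 124.84 + export clearance 97.61 + origin terminal 147.04 + freight 4822.39 + insurance 213.30 + destination terminal 743.05 + duty 682.43 + delivery 433.07 = 7263.73

Buyer's account: GBP 7263.73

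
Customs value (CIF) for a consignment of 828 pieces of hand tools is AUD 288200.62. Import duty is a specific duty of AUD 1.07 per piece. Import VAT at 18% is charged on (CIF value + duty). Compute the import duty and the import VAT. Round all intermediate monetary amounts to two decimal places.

Import duty: AUD 885.96; import VAT: AUD 52035.58

Import duty = 828 × 1.07 = 885.96
VAT base = CIF + duty = 288200.62 + 885.96 = 289086.58
Import VAT = 289086.58 × 18% = 52035.58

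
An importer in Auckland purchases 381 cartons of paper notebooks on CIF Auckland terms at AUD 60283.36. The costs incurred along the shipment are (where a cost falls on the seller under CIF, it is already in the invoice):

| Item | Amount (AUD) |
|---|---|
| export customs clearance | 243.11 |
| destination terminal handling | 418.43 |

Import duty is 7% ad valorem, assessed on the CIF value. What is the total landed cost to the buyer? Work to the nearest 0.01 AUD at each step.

Total landed cost: AUD 64921.63

CIF: the seller pays costs through ocean freight and marine insurance to the destination port.
Already in the invoice (seller's account under CIF): export clearance — exclude.
The CIF price already equals the CIF value: 60283.36
Import duty = 60283.36 × 7% = 4219.84
Buyer bears: destination terminal 418.43 + duty 4219.84 = 4638.27
Landed cost = invoice 60283.36 + 4638.27 = 64921.63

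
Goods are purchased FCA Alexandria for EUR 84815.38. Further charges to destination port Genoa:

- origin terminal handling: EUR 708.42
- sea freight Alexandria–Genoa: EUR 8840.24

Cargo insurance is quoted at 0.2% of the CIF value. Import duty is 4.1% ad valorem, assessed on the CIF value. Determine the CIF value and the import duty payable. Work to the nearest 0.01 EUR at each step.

Let C be the CIF value. C = FCA price + pre-shipment costs + freight + 0.2% × C
C − 0.2% × C = 84815.38 + 708.42 + 8840.24
0.998 × C = 94364.04
C = 94364.04 / 0.998 = 94553.15
Insurance premium = 0.2% × 94553.15 = 189.11
Import duty = 94553.15 × 4.1% = 3876.68

CIF value: EUR 94553.15; import duty: EUR 3876.68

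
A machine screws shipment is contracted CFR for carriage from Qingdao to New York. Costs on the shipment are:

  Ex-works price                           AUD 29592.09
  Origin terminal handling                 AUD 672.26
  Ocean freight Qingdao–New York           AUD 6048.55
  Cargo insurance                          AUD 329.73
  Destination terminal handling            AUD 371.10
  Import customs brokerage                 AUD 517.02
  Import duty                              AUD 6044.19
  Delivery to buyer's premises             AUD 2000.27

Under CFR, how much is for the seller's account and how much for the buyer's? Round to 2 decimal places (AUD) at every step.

CFR: the seller pays costs through ocean freight to the destination port, but not insurance.
Seller's account: goods 29592.09 + origin terminal 672.26 + freight 6048.55 = 36312.90
Buyer's account: insurance 329.73 + destination terminal 371.10 + brokerage 517.02 + duty 6044.19 + delivery 2000.27 = 9262.31

Seller: AUD 36312.90; buyer: AUD 9262.31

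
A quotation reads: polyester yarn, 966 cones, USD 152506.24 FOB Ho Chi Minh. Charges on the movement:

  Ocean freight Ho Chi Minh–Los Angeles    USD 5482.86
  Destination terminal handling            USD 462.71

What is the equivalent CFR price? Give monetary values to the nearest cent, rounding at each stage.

CFR price: USD 157989.10

Not relevant to the conversion: destination terminal — on the buyer under both terms; not part of either seller's price.
From FOB to CFR, the seller additionally bears: freight.
CFR price = 152506.24 + 5482.86 = 157989.10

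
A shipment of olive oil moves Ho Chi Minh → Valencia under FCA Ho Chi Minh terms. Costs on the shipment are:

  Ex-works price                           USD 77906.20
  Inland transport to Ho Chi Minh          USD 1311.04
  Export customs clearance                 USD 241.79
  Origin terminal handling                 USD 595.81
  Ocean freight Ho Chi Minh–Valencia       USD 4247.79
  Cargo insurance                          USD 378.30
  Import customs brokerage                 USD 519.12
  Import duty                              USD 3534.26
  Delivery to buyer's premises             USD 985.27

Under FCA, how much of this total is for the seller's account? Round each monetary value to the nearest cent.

FCA: the seller delivers export-cleared goods to the carrier; the buyer bears costs from that point.
Seller's account: goods 77906.20 + inland to port 1311.04 + export clearance 241.79 = 79459.03
Buyer's account: origin terminal 595.81 + freight 4247.79 + insurance 378.30 + brokerage 519.12 + duty 3534.26 + delivery 985.27 = 10260.55

Seller's account: USD 79459.03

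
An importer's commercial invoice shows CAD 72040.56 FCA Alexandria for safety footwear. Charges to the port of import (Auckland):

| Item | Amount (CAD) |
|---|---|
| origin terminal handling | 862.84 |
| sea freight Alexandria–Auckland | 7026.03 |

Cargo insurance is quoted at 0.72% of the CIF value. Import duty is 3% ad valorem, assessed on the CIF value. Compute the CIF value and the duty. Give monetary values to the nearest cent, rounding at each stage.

CIF value: CAD 80509.10; import duty: CAD 2415.27

Let C be the CIF value. C = FCA price + pre-shipment costs + freight + 0.72% × C
C − 0.72% × C = 72040.56 + 862.84 + 7026.03
0.9928 × C = 79929.43
C = 79929.43 / 0.9928 = 80509.10
Insurance premium = 0.72% × 80509.10 = 579.67
Import duty = 80509.10 × 3% = 2415.27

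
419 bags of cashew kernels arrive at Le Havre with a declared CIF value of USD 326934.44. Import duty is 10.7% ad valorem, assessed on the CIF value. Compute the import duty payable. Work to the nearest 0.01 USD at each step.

Import duty = 326934.44 × 10.7% = 34981.99

Import duty: USD 34981.99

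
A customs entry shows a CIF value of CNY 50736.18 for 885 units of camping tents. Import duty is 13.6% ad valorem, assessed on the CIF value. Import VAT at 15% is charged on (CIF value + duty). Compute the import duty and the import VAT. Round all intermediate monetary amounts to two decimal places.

Import duty: CNY 6900.12; import VAT: CNY 8645.45

Import duty = 50736.18 × 13.6% = 6900.12
VAT base = CIF + duty = 50736.18 + 6900.12 = 57636.30
Import VAT = 57636.30 × 15% = 8645.45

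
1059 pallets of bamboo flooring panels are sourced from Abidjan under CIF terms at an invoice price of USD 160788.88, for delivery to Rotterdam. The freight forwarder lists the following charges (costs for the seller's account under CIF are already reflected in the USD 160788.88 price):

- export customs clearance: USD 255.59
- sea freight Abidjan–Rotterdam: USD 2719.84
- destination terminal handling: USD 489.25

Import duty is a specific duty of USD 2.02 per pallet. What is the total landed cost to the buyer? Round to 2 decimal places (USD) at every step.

CIF: the seller pays costs through ocean freight and marine insurance to the destination port.
Already in the invoice (seller's account under CIF): export clearance, freight — exclude.
The CIF price already equals the CIF value: 160788.88
Import duty = 1059 × 2.02 = 2139.18
Buyer bears: destination terminal 489.25 + duty 2139.18 = 2628.43
Landed cost = invoice 160788.88 + 2628.43 = 163417.31

Total landed cost: USD 163417.31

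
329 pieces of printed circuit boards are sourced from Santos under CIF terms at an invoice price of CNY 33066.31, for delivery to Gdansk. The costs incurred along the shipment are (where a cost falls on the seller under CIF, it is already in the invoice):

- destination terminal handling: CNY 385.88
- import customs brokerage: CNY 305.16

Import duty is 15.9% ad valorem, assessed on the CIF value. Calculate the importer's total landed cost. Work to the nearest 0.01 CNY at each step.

CIF: the seller pays costs through ocean freight and marine insurance to the destination port.
The CIF price already equals the CIF value: 33066.31
Import duty = 33066.31 × 15.9% = 5257.54
Buyer bears: destination terminal 385.88 + brokerage 305.16 + duty 5257.54 = 5948.58
Landed cost = invoice 33066.31 + 5948.58 = 39014.89

Total landed cost: CNY 39014.89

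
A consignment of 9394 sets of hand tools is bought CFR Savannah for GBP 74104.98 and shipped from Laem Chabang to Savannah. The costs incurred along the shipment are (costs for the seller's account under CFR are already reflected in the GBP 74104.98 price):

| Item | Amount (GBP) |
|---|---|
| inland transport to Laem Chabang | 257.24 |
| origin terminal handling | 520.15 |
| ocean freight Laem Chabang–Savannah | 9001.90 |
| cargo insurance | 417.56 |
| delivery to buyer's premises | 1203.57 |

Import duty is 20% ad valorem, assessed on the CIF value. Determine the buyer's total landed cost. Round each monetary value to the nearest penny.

CFR: the seller pays costs through ocean freight to the destination port, but not insurance.
Already in the invoice (seller's account under CFR): inland to port, origin terminal, freight — exclude.
CIF value = CFR price + insurance = 74104.98 + 417.56 = 74522.54
Import duty = 74522.54 × 20% = 14904.51
Buyer bears: insurance 417.56 + delivery 1203.57 + duty 14904.51 = 16525.64
Landed cost = invoice 74104.98 + 16525.64 = 90630.62

Total landed cost: GBP 90630.62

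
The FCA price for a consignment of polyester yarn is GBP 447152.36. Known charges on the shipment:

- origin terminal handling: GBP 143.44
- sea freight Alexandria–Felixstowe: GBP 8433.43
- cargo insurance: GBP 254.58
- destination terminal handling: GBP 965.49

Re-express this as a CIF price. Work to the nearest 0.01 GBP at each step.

CIF price: GBP 455983.81

Not relevant to the conversion: destination terminal — on the buyer under both terms; not part of either seller's price.
From FCA to CIF, the seller additionally bears: origin terminal, freight, insurance.
CIF price = 447152.36 + 143.44 + 8433.43 + 254.58 = 455983.81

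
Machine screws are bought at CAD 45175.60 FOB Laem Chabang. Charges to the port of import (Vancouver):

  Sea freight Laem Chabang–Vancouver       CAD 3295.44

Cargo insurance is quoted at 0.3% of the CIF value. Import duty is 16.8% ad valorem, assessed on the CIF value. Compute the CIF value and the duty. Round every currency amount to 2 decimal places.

Let C be the CIF value. C = FOB price + freight + 0.3% × C
C − 0.3% × C = 45175.60 + 3295.44
0.997 × C = 48471.04
C = 48471.04 / 0.997 = 48616.89
Insurance premium = 0.3% × 48616.89 = 145.85
Import duty = 48616.89 × 16.8% = 8167.64

CIF value: CAD 48616.89; import duty: CAD 8167.64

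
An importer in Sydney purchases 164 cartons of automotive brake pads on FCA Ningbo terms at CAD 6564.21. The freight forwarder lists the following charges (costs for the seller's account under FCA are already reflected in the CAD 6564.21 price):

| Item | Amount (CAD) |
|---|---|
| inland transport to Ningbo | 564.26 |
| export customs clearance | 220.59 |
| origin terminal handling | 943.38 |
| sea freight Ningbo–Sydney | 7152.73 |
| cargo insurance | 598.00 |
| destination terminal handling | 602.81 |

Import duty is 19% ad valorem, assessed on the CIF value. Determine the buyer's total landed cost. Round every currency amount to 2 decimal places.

Total landed cost: CAD 18760.21

FCA: the seller delivers export-cleared goods to the carrier; the buyer bears costs from that point.
Already in the invoice (seller's account under FCA): inland to port, export clearance — exclude.
CIF value = FCA price + origin terminal + freight + insurance = 6564.21 + 943.38 + 7152.73 + 598.00 = 15258.32
Import duty = 15258.32 × 19% = 2899.08
Buyer bears: origin terminal 943.38 + freight 7152.73 + insurance 598.00 + destination terminal 602.81 + duty 2899.08 = 12196.00
Landed cost = invoice 6564.21 + 12196.00 = 18760.21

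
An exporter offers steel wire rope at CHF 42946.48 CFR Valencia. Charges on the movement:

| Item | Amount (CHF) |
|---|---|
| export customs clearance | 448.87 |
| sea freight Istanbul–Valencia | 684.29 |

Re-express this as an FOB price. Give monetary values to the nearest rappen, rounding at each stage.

FOB price: CHF 42262.19

Not relevant to the conversion: export clearance — on the seller under both CFR and FOB; already in the CFR price and stays in the FOB price.
From CFR to FOB, the seller no longer bears: freight.
FOB price = 42946.48 − 684.29 = 42262.19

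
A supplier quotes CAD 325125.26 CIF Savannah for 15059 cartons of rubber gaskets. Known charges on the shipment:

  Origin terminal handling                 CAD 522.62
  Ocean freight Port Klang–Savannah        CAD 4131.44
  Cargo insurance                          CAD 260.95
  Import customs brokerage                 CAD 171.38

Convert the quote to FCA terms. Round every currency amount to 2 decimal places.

FCA price: CAD 320210.25

Not relevant to the conversion: brokerage — on the buyer under both terms; not part of either seller's price.
From CIF to FCA, the seller no longer bears: origin terminal, freight, insurance.
FCA price = 325125.26 − 522.62 − 4131.44 − 260.95 = 320210.25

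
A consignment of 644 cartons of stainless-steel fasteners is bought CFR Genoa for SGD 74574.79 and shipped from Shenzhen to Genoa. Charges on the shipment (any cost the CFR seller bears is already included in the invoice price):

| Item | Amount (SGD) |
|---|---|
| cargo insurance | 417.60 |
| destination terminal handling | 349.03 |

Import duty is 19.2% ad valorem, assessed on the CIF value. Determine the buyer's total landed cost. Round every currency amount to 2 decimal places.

Total landed cost: SGD 89739.96

CFR: the seller pays costs through ocean freight to the destination port, but not insurance.
CIF value = CFR price + insurance = 74574.79 + 417.60 = 74992.39
Import duty = 74992.39 × 19.2% = 14398.54
Buyer bears: insurance 417.60 + destination terminal 349.03 + duty 14398.54 = 15165.17
Landed cost = invoice 74574.79 + 15165.17 = 89739.96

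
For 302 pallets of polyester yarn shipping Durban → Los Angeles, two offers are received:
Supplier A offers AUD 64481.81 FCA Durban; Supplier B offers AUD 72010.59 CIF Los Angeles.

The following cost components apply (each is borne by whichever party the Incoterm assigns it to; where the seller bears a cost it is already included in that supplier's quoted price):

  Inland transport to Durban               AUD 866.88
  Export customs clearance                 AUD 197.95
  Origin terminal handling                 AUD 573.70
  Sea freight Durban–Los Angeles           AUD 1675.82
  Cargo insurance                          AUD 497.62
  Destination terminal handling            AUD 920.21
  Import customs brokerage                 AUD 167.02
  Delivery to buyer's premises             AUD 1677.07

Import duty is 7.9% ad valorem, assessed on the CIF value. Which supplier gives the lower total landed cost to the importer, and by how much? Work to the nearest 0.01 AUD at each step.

Supplier A is cheaper by AUD 5159.39

Supplier A (FCA):
CIF value = FCA price + origin terminal + freight + insurance = 64481.81 + 573.70 + 1675.82 + 497.62 = 67228.95
Import duty = 67228.95 × 7.9% = 5311.09
Buyer bears (A): 573.70 + 1675.82 + 497.62 + 920.21 + 167.02 + 1677.07 = 5511.44
Landed cost (A) = invoice 64481.81 + 5511.44 + duty 5311.09 = 75304.34
Supplier B (CIF):
The CIF price already equals the CIF value: 72010.59
Import duty = 72010.59 × 7.9% = 5688.84
Buyer bears (B): 920.21 + 167.02 + 1677.07 = 2764.30
Landed cost (B) = invoice 72010.59 + 2764.30 + duty 5688.84 = 80463.73
Difference = |75304.34 − 80463.73| = 5159.39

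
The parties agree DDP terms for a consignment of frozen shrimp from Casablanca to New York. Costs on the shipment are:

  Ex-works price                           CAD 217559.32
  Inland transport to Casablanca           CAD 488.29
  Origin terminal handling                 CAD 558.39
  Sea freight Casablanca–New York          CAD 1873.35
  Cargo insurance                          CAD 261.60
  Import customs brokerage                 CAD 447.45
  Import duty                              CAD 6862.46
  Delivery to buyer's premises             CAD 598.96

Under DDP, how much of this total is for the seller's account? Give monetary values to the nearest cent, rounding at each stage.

Seller's account: CAD 228649.82

DDP: the seller bears all costs including import duty.
Seller's account: goods 217559.32 + inland to port 488.29 + origin terminal 558.39 + freight 1873.35 + insurance 261.60 + brokerage 447.45 + duty 6862.46 + delivery 598.96 = 228649.82
Buyer's account: 0.00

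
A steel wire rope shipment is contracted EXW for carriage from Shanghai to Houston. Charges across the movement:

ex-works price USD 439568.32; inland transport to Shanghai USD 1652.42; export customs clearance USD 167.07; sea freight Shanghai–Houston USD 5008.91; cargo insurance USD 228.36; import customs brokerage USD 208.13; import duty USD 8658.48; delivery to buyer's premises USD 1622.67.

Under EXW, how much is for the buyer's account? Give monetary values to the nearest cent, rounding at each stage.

Buyer's account: USD 17546.04

EXW: the seller makes goods available at their premises; the buyer bears all onward costs.
Seller's account: goods 439568.32 = 439568.32
Buyer's account: inland to port 1652.42 + export clearance 167.07 + freight 5008.91 + insurance 228.36 + brokerage 208.13 + duty 8658.48 + delivery 1622.67 = 17546.04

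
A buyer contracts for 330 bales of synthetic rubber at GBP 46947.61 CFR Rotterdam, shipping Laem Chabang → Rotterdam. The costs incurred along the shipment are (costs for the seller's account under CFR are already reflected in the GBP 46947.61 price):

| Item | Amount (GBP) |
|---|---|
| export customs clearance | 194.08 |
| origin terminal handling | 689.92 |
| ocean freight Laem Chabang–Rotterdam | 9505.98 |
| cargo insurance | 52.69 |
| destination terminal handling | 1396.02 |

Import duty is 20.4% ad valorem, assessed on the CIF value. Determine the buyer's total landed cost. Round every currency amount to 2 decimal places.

CFR: the seller pays costs through ocean freight to the destination port, but not insurance.
Already in the invoice (seller's account under CFR): export clearance, origin terminal, freight — exclude.
CIF value = CFR price + insurance = 46947.61 + 52.69 = 47000.30
Import duty = 47000.30 × 20.4% = 9588.06
Buyer bears: insurance 52.69 + destination terminal 1396.02 + duty 9588.06 = 11036.77
Landed cost = invoice 46947.61 + 11036.77 = 57984.38

Total landed cost: GBP 57984.38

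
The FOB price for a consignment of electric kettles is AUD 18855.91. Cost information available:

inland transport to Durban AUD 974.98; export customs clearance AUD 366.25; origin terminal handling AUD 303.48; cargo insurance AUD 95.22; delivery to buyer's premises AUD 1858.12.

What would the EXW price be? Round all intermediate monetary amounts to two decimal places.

Not relevant to the conversion: insurance, delivery — on the buyer under both terms; not part of either seller's price.
From FOB to EXW, the seller no longer bears: inland to port, export clearance, origin terminal.
EXW price = 18855.91 − 974.98 − 366.25 − 303.48 = 17211.20

EXW price: AUD 17211.20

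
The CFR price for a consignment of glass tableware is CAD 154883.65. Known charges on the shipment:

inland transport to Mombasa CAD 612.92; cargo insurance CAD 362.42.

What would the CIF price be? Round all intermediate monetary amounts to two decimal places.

CIF price: CAD 155246.07

Not relevant to the conversion: inland to port — on the seller under both CFR and CIF; already in the CFR price and stays in the CIF price.
From CFR to CIF, the seller additionally bears: insurance.
CIF price = 154883.65 + 362.42 = 155246.07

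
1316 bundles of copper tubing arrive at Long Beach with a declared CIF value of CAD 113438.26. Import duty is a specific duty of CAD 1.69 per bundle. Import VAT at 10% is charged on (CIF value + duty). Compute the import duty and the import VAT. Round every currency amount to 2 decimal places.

Import duty: CAD 2224.04; import VAT: CAD 11566.23

Import duty = 1316 × 1.69 = 2224.04
VAT base = CIF + duty = 113438.26 + 2224.04 = 115662.30
Import VAT = 115662.30 × 10% = 11566.23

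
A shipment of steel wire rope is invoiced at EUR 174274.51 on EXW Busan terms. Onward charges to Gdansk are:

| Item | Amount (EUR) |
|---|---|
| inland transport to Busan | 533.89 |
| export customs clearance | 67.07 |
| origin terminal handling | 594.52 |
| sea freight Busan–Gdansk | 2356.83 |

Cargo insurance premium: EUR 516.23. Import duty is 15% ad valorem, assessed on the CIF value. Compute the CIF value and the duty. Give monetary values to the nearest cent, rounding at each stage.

CIF value: EUR 178343.05; import duty: EUR 26751.46

CIF = EXW price + pre-shipment costs + freight + insurance
CIF = 174274.51 + 533.89 + 67.07 + 594.52 + 2356.83 + 516.23 = 178343.05
Import duty = 178343.05 × 15% = 26751.46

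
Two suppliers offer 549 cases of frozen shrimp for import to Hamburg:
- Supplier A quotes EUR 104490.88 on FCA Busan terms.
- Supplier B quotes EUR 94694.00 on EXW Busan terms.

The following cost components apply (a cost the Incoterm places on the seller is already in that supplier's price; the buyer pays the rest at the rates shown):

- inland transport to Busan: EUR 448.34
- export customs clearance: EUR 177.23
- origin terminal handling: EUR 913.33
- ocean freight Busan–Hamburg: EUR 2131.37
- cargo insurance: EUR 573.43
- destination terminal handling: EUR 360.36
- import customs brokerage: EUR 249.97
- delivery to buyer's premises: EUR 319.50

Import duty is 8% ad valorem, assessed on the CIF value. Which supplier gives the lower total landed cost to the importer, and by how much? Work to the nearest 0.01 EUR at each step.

Supplier B is cheaper by EUR 9905.01

Supplier A (FCA):
CIF value = FCA price + origin terminal + freight + insurance = 104490.88 + 913.33 + 2131.37 + 573.43 = 108109.01
Import duty = 108109.01 × 8% = 8648.72
Buyer bears (A): 913.33 + 2131.37 + 573.43 + 360.36 + 249.97 + 319.50 = 4547.96
Landed cost (A) = invoice 104490.88 + 4547.96 + duty 8648.72 = 117687.56
Supplier B (EXW):
CIF value = EXW price + inland to port + export clearance + origin terminal + freight + insurance = 94694.00 + 448.34 + 177.23 + 913.33 + 2131.37 + 573.43 = 98937.70
Import duty = 98937.70 × 8% = 7915.02
Buyer bears (B): 448.34 + 177.23 + 913.33 + 2131.37 + 573.43 + 360.36 + 249.97 + 319.50 = 5173.53
Landed cost (B) = invoice 94694.00 + 5173.53 + duty 7915.02 = 107782.55
Difference = |117687.56 − 107782.55| = 9905.01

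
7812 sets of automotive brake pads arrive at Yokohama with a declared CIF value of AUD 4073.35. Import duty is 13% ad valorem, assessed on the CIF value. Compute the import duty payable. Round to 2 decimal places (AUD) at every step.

Import duty: AUD 529.54

Import duty = 4073.35 × 13% = 529.54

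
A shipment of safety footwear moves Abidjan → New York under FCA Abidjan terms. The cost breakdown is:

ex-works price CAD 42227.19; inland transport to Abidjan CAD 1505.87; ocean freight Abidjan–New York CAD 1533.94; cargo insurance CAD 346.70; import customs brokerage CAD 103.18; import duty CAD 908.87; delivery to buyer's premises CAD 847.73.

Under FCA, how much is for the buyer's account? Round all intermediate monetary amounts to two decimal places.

FCA: the seller delivers export-cleared goods to the carrier; the buyer bears costs from that point.
Seller's account: goods 42227.19 + inland to port 1505.87 = 43733.06
Buyer's account: freight 1533.94 + insurance 346.70 + brokerage 103.18 + duty 908.87 + delivery 847.73 = 3740.42

Buyer's account: CAD 3740.42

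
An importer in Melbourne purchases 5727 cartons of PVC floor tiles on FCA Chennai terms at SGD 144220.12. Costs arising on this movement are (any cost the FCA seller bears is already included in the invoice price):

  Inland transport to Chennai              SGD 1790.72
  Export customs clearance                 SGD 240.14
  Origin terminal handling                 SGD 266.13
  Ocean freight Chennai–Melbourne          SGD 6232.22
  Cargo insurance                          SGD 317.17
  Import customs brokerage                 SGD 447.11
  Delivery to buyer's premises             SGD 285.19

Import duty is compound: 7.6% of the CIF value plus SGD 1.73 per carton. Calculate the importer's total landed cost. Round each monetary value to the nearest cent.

FCA: the seller delivers export-cleared goods to the carrier; the buyer bears costs from that point.
Already in the invoice (seller's account under FCA): inland to port, export clearance — exclude.
CIF value = FCA price + origin terminal + freight + insurance = 144220.12 + 266.13 + 6232.22 + 317.17 = 151035.64
Ad valorem component: 151035.64 × 7.6% = 11478.71
Specific component: 5727 × 1.73 = 9907.71
Import duty = 11478.71 + 9907.71 = 21386.42
Buyer bears: origin terminal 266.13 + freight 6232.22 + insurance 317.17 + brokerage 447.11 + delivery 285.19 + duty 21386.42 = 28934.24
Landed cost = invoice 144220.12 + 28934.24 = 173154.36

Total landed cost: SGD 173154.36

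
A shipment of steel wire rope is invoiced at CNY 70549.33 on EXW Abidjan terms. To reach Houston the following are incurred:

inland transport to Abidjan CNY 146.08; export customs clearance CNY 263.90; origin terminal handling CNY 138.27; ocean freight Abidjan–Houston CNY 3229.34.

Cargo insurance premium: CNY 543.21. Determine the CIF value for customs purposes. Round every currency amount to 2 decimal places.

CIF value: CNY 74870.13

CIF = EXW price + pre-shipment costs + freight + insurance
CIF = 70549.33 + 146.08 + 263.90 + 138.27 + 3229.34 + 543.21 = 74870.13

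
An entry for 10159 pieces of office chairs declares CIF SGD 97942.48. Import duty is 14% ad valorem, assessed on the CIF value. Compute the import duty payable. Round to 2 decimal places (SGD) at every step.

Import duty = 97942.48 × 14% = 13711.95

Import duty: SGD 13711.95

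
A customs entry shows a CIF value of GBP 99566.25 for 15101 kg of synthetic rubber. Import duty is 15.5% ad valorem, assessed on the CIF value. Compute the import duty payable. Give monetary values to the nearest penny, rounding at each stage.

Import duty: GBP 15432.77

Import duty = 99566.25 × 15.5% = 15432.77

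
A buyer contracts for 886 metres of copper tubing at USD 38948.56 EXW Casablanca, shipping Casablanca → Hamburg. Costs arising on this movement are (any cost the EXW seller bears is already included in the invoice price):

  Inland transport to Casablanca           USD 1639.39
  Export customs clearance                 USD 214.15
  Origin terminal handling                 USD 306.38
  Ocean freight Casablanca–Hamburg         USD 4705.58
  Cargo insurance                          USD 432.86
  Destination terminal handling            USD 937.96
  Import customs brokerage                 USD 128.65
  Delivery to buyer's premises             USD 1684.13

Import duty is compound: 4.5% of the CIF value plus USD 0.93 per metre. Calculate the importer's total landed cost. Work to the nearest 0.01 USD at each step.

Total landed cost: USD 51902.75

EXW: the seller makes goods available at their premises; the buyer bears all onward costs.
CIF value = EXW price + inland to port + export clearance + origin terminal + freight + insurance = 38948.56 + 1639.39 + 214.15 + 306.38 + 4705.58 + 432.86 = 46246.92
Ad valorem component: 46246.92 × 4.5% = 2081.11
Specific component: 886 × 0.93 = 823.98
Import duty = 2081.11 + 823.98 = 2905.09
Buyer bears: inland to port 1639.39 + export clearance 214.15 + origin terminal 306.38 + freight 4705.58 + insurance 432.86 + destination terminal 937.96 + brokerage 128.65 + delivery 1684.13 + duty 2905.09 = 12954.19
Landed cost = invoice 38948.56 + 12954.19 = 51902.75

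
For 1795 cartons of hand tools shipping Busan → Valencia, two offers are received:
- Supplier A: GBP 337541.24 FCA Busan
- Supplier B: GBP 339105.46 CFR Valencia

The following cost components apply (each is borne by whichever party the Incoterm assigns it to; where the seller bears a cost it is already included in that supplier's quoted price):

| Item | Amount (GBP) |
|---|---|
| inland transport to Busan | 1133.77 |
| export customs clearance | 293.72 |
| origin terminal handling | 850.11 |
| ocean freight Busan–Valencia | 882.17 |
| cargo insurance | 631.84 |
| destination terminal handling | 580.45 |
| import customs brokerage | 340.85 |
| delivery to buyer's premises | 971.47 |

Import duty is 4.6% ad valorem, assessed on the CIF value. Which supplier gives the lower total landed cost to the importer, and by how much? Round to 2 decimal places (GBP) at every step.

Supplier B is cheaper by GBP 175.79

Supplier A (FCA):
CIF value = FCA price + origin terminal + freight + insurance = 337541.24 + 850.11 + 882.17 + 631.84 = 339905.36
Import duty = 339905.36 × 4.6% = 15635.65
Buyer bears (A): 850.11 + 882.17 + 631.84 + 580.45 + 340.85 + 971.47 = 4256.89
Landed cost (A) = invoice 337541.24 + 4256.89 + duty 15635.65 = 357433.78
Supplier B (CFR):
CIF value = CFR price + insurance = 339105.46 + 631.84 = 339737.30
Import duty = 339737.30 × 4.6% = 15627.92
Buyer bears (B): 631.84 + 580.45 + 340.85 + 971.47 = 2524.61
Landed cost (B) = invoice 339105.46 + 2524.61 + duty 15627.92 = 357257.99
Difference = |357433.78 − 357257.99| = 175.79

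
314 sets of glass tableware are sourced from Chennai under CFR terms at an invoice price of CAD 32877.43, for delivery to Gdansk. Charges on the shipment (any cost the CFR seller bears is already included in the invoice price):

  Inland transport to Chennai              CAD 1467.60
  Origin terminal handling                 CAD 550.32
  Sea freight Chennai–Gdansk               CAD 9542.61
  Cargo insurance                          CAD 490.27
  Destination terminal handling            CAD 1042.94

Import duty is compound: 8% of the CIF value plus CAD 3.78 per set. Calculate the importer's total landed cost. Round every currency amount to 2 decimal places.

Total landed cost: CAD 38266.98

CFR: the seller pays costs through ocean freight to the destination port, but not insurance.
Already in the invoice (seller's account under CFR): inland to port, origin terminal, freight — exclude.
CIF value = CFR price + insurance = 32877.43 + 490.27 = 33367.70
Ad valorem component: 33367.70 × 8% = 2669.42
Specific component: 314 × 3.78 = 1186.92
Import duty = 2669.42 + 1186.92 = 3856.34
Buyer bears: insurance 490.27 + destination terminal 1042.94 + duty 3856.34 = 5389.55
Landed cost = invoice 32877.43 + 5389.55 = 38266.98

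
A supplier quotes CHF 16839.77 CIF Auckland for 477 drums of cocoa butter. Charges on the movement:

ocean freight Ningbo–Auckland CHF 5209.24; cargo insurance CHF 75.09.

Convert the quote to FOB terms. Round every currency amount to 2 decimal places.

From CIF to FOB, the seller no longer bears: freight, insurance.
FOB price = 16839.77 − 5209.24 − 75.09 = 11555.44

FOB price: CHF 11555.44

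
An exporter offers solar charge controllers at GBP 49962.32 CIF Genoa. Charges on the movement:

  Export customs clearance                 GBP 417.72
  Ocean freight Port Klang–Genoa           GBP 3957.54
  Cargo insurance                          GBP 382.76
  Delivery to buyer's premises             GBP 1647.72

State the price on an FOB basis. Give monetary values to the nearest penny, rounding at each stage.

FOB price: GBP 45622.02

Not relevant to the conversion: export clearance — on the seller under both CIF and FOB; already in the CIF price and stays in the FOB price. delivery — on the buyer under both terms; not part of either seller's price.
From CIF to FOB, the seller no longer bears: freight, insurance.
FOB price = 49962.32 − 3957.54 − 382.76 = 45622.02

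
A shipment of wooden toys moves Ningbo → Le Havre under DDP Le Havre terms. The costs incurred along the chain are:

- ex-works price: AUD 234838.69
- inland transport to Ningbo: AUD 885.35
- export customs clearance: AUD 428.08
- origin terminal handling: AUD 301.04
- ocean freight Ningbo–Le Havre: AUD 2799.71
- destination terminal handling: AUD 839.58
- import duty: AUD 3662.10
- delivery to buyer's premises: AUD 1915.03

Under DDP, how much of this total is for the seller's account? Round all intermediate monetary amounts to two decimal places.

DDP: the seller bears all costs including import duty.
Seller's account: goods 234838.69 + inland to port 885.35 + export clearance 428.08 + origin terminal 301.04 + freight 2799.71 + destination terminal 839.58 + duty 3662.10 + delivery 1915.03 = 245669.58
Buyer's account: 0.00

Seller's account: AUD 245669.58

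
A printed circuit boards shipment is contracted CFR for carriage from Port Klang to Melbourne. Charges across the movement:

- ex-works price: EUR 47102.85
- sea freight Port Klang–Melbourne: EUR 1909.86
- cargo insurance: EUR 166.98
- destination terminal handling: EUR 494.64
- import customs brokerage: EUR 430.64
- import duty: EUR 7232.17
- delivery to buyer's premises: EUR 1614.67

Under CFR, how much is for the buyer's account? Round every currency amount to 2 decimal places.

CFR: the seller pays costs through ocean freight to the destination port, but not insurance.
Seller's account: goods 47102.85 + freight 1909.86 = 49012.71
Buyer's account: insurance 166.98 + destination terminal 494.64 + brokerage 430.64 + duty 7232.17 + delivery 1614.67 = 9939.10

Buyer's account: EUR 9939.10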